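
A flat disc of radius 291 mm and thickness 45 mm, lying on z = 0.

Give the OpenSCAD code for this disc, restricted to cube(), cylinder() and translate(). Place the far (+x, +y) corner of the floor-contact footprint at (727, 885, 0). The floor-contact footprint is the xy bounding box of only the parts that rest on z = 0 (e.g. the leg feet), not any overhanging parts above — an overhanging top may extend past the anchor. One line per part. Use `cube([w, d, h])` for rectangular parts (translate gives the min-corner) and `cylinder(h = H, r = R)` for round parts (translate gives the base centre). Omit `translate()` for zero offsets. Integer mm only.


translate([436, 594, 0]) cylinder(h = 45, r = 291);


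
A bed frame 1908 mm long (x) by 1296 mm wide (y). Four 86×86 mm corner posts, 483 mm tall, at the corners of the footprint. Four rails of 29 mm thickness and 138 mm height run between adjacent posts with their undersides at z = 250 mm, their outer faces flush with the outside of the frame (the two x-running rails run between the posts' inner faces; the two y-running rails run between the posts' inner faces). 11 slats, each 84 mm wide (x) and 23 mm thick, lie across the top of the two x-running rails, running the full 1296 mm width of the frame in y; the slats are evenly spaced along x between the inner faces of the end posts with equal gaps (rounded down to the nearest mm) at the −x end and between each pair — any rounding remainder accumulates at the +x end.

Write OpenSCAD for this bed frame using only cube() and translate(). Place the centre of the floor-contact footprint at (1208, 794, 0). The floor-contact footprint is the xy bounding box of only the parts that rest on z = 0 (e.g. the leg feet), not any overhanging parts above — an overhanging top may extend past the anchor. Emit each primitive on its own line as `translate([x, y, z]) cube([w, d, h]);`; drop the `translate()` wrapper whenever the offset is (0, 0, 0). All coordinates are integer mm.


// slat z = rail_z + rail_h = 250 + 138 = 388
// slat gap = ⌊(1736 − 11·84) / 12⌋ = 67
translate([254, 146, 0]) cube([86, 86, 483]);
translate([254, 1356, 0]) cube([86, 86, 483]);
translate([2076, 146, 0]) cube([86, 86, 483]);
translate([2076, 1356, 0]) cube([86, 86, 483]);
translate([340, 146, 250]) cube([1736, 29, 138]);
translate([340, 1413, 250]) cube([1736, 29, 138]);
translate([254, 232, 250]) cube([29, 1124, 138]);
translate([2133, 232, 250]) cube([29, 1124, 138]);
translate([407, 146, 388]) cube([84, 1296, 23]);
translate([558, 146, 388]) cube([84, 1296, 23]);
translate([709, 146, 388]) cube([84, 1296, 23]);
translate([860, 146, 388]) cube([84, 1296, 23]);
translate([1011, 146, 388]) cube([84, 1296, 23]);
translate([1162, 146, 388]) cube([84, 1296, 23]);
translate([1313, 146, 388]) cube([84, 1296, 23]);
translate([1464, 146, 388]) cube([84, 1296, 23]);
translate([1615, 146, 388]) cube([84, 1296, 23]);
translate([1766, 146, 388]) cube([84, 1296, 23]);
translate([1917, 146, 388]) cube([84, 1296, 23]);


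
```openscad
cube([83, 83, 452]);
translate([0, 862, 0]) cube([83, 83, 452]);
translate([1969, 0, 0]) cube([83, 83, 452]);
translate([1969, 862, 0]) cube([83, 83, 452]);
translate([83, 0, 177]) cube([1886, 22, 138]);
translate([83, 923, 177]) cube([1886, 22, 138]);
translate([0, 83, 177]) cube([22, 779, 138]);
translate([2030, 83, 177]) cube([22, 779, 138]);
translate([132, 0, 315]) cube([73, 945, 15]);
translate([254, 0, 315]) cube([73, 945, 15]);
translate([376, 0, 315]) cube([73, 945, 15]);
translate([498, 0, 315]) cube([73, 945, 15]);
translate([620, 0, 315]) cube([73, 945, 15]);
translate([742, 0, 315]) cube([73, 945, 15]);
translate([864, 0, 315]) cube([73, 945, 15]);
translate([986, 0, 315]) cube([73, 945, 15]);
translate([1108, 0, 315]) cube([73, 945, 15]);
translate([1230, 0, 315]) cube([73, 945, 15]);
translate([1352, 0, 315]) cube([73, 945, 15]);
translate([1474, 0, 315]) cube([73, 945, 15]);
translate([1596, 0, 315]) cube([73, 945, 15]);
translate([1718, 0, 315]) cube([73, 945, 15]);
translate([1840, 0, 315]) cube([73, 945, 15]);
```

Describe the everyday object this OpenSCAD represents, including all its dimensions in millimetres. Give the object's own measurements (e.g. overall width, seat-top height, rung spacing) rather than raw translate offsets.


A bed frame 2052 mm long (x) by 945 mm wide (y). Four 83×83 mm corner posts, 452 mm tall, at the corners of the footprint. Four rails of 22 mm thickness and 138 mm height run between adjacent posts with their undersides at z = 177 mm, their outer faces flush with the outside of the frame (the two x-running rails run between the posts' inner faces; the two y-running rails run between the posts' inner faces). 15 slats, each 73 mm wide (x) and 15 mm thick, lie across the top of the two x-running rails, running the full 945 mm width of the frame in y; along x they sit between the end posts with a 49 mm gap after the −x posts and between neighbouring slats, leaving 56 mm before the +x posts.


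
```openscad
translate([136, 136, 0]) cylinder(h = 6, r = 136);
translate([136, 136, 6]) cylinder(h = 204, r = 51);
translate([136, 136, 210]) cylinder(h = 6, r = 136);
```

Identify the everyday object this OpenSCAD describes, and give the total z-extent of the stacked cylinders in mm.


A spool. The overall height is 216 mm.

Three coaxial cylinders, large–small–large — a spool. Two 6 mm flanges and a 204 mm core give 6 + 204 + 6 = 216 mm.


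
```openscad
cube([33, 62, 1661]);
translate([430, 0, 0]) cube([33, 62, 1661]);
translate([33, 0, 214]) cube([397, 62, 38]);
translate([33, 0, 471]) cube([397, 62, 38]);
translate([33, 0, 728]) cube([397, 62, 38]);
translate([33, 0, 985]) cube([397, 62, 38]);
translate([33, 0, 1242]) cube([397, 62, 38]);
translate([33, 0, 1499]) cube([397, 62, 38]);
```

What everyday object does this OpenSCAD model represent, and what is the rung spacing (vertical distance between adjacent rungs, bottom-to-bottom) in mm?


A ladder. The rung spacing is 257 mm.

Two tall 33×62 posts with 6 short bars between them — a ladder. Adjacent rungs sit at z = 214 and z = 471, so the spacing is 471 − 214 = 257 mm.


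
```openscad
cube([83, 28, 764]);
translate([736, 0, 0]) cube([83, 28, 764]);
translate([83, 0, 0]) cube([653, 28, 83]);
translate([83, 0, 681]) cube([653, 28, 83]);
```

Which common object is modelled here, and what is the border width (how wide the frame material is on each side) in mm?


A picture frame. The border width is 83 mm.

Four thin pieces enclosing a rectangular opening — a picture frame. The two full-height stiles are 764 mm tall; the top rail sits at z = 681 and is 83 mm tall, so the border above the opening is 764 − 681 = 83 mm, matching the stile x-width.


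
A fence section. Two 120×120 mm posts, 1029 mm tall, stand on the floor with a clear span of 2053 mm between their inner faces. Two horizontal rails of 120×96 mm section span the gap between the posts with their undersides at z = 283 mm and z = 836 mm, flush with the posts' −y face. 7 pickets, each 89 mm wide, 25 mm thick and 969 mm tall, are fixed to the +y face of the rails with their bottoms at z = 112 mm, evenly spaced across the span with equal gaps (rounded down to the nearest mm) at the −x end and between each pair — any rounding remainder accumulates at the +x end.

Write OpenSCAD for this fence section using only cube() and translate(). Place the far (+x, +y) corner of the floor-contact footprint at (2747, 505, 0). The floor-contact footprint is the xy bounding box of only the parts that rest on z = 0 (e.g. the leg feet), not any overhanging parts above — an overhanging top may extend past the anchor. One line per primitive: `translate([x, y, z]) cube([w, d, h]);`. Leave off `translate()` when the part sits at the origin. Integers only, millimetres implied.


translate([454, 385, 0]) cube([120, 120, 1029]);
translate([2627, 385, 0]) cube([120, 120, 1029]);
translate([574, 385, 283]) cube([2053, 120, 96]);
translate([574, 385, 836]) cube([2053, 120, 96]);
translate([752, 505, 112]) cube([89, 25, 969]);
translate([1019, 505, 112]) cube([89, 25, 969]);
translate([1286, 505, 112]) cube([89, 25, 969]);
translate([1553, 505, 112]) cube([89, 25, 969]);
translate([1820, 505, 112]) cube([89, 25, 969]);
translate([2087, 505, 112]) cube([89, 25, 969]);
translate([2354, 505, 112]) cube([89, 25, 969]);


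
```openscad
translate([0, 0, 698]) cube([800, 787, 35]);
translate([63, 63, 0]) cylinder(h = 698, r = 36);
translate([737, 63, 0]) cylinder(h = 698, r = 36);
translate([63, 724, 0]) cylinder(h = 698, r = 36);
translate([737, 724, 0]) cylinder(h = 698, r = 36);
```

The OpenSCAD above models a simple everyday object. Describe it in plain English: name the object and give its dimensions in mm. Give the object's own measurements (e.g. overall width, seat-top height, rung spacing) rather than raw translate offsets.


A table: top 800 mm (x) × 787 mm (y), 35 mm thick, upper face at z = 733 mm, on four round legs of 72 mm diameter, each leg's bounding box inset 27 mm from the nearest pair of top edges from z = 0 to the bottom of the top.


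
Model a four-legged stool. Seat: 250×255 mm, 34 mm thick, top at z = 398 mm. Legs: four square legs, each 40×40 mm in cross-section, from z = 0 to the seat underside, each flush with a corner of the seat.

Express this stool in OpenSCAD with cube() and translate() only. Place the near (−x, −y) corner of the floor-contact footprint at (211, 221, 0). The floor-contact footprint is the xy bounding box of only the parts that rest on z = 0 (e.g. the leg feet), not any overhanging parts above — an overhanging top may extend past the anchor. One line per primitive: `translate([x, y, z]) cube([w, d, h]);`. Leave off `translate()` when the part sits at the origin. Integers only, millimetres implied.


translate([211, 221, 364]) cube([250, 255, 34]);
translate([211, 221, 0]) cube([40, 40, 364]);
translate([421, 221, 0]) cube([40, 40, 364]);
translate([211, 436, 0]) cube([40, 40, 364]);
translate([421, 436, 0]) cube([40, 40, 364]);


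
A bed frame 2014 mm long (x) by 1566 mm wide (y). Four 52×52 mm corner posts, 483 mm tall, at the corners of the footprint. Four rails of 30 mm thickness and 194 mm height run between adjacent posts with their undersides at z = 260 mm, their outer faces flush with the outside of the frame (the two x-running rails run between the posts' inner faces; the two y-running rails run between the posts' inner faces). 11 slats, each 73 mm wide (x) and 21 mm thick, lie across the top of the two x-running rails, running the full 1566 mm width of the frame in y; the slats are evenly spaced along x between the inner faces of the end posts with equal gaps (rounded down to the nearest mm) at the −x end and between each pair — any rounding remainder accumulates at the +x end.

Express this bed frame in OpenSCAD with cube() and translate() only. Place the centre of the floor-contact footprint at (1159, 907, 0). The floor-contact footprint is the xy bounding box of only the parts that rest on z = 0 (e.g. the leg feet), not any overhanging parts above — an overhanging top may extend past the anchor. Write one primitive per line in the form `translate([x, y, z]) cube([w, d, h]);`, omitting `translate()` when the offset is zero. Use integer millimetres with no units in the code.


translate([152, 124, 0]) cube([52, 52, 483]);
translate([152, 1638, 0]) cube([52, 52, 483]);
translate([2114, 124, 0]) cube([52, 52, 483]);
translate([2114, 1638, 0]) cube([52, 52, 483]);
translate([204, 124, 260]) cube([1910, 30, 194]);
translate([204, 1660, 260]) cube([1910, 30, 194]);
translate([152, 176, 260]) cube([30, 1462, 194]);
translate([2136, 176, 260]) cube([30, 1462, 194]);
translate([296, 124, 454]) cube([73, 1566, 21]);
translate([461, 124, 454]) cube([73, 1566, 21]);
translate([626, 124, 454]) cube([73, 1566, 21]);
translate([791, 124, 454]) cube([73, 1566, 21]);
translate([956, 124, 454]) cube([73, 1566, 21]);
translate([1121, 124, 454]) cube([73, 1566, 21]);
translate([1286, 124, 454]) cube([73, 1566, 21]);
translate([1451, 124, 454]) cube([73, 1566, 21]);
translate([1616, 124, 454]) cube([73, 1566, 21]);
translate([1781, 124, 454]) cube([73, 1566, 21]);
translate([1946, 124, 454]) cube([73, 1566, 21]);


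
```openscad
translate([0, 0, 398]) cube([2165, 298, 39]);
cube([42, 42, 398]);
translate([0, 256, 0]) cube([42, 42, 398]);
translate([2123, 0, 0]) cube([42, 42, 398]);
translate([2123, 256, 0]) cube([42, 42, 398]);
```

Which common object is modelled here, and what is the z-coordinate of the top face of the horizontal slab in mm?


A bench. The seat-top height is 437 mm.

A long slab on four corner posts — a bench. The slab sits at z = 398 with thickness 39, so the top is 398 + 39 = 437 mm.


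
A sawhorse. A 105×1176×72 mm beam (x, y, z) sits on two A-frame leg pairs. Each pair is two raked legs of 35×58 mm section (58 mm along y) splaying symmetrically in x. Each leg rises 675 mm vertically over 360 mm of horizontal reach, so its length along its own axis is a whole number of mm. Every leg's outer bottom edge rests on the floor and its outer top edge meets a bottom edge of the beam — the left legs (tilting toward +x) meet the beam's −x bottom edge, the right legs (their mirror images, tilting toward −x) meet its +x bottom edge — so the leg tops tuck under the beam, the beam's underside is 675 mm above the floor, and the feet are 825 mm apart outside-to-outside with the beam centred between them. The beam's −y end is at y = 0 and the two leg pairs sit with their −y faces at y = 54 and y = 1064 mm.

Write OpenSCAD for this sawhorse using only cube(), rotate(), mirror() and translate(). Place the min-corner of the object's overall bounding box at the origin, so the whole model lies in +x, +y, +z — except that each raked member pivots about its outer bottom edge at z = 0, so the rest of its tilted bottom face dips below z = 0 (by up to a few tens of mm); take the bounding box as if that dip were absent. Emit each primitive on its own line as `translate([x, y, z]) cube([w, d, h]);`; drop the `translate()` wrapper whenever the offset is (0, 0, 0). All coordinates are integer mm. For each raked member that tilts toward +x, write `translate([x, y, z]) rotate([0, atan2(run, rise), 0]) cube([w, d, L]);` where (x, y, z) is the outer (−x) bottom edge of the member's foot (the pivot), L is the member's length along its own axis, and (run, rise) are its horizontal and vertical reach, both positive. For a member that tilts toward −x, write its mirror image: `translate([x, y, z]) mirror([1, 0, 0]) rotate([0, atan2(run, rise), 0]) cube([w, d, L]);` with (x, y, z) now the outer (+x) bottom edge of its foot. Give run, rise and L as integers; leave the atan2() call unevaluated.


// leg length = √(360² + 675²) = 765
// right-leg outer foot x = 2·360 + 105 = 825
// beam min-corner = (360, 0, 675)
translate([360, 0, 675]) cube([105, 1176, 72]);
translate([0, 54, 0]) rotate([0, atan2(360, 675), 0]) cube([35, 58, 765]);
translate([825, 54, 0]) mirror([1, 0, 0]) rotate([0, atan2(360, 675), 0]) cube([35, 58, 765]);
translate([0, 1064, 0]) rotate([0, atan2(360, 675), 0]) cube([35, 58, 765]);
translate([825, 1064, 0]) mirror([1, 0, 0]) rotate([0, atan2(360, 675), 0]) cube([35, 58, 765]);


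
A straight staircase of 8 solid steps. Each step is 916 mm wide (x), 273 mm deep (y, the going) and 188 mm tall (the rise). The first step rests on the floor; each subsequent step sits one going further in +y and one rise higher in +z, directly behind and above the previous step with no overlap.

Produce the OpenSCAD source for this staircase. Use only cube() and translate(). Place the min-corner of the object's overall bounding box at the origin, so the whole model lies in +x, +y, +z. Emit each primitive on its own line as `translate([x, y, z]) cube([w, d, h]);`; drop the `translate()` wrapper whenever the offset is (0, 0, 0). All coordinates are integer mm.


cube([916, 273, 188]);
translate([0, 273, 188]) cube([916, 273, 188]);
translate([0, 546, 376]) cube([916, 273, 188]);
translate([0, 819, 564]) cube([916, 273, 188]);
translate([0, 1092, 752]) cube([916, 273, 188]);
translate([0, 1365, 940]) cube([916, 273, 188]);
translate([0, 1638, 1128]) cube([916, 273, 188]);
translate([0, 1911, 1316]) cube([916, 273, 188]);


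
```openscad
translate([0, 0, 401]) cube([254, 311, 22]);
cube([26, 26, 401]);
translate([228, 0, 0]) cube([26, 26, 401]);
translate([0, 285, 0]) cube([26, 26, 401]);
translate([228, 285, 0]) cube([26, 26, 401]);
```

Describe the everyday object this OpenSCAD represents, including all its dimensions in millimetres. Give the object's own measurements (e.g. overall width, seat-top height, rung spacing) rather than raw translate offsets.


A four-legged stool. The seat is a 254×311×22 mm slab whose top surface is at z = 423 mm; four square legs, each 26×26 mm in cross-section, run from the floor (z = 0) to the underside of the seat, each flush with a corner of the seat.


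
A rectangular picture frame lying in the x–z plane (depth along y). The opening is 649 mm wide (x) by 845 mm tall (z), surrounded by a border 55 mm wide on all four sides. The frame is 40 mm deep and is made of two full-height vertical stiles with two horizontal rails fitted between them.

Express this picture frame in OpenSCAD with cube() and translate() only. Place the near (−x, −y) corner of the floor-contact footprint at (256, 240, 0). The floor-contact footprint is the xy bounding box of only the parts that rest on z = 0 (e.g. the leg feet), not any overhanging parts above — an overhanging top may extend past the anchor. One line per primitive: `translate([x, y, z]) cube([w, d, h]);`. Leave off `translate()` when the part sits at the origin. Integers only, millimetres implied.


translate([256, 240, 0]) cube([55, 40, 955]);
translate([960, 240, 0]) cube([55, 40, 955]);
translate([311, 240, 0]) cube([649, 40, 55]);
translate([311, 240, 900]) cube([649, 40, 55]);


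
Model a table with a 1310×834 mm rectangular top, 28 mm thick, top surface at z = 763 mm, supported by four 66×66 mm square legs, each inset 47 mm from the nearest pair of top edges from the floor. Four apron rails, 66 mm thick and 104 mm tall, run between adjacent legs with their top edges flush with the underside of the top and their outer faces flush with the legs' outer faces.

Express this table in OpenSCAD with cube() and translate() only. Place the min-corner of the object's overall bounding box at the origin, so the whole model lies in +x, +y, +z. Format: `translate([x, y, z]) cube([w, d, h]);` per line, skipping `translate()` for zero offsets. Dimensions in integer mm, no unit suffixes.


translate([0, 0, 735]) cube([1310, 834, 28]);
translate([47, 47, 0]) cube([66, 66, 735]);
translate([1197, 47, 0]) cube([66, 66, 735]);
translate([47, 721, 0]) cube([66, 66, 735]);
translate([1197, 721, 0]) cube([66, 66, 735]);
translate([113, 47, 631]) cube([1084, 66, 104]);
translate([113, 721, 631]) cube([1084, 66, 104]);
translate([47, 113, 631]) cube([66, 608, 104]);
translate([1197, 113, 631]) cube([66, 608, 104]);


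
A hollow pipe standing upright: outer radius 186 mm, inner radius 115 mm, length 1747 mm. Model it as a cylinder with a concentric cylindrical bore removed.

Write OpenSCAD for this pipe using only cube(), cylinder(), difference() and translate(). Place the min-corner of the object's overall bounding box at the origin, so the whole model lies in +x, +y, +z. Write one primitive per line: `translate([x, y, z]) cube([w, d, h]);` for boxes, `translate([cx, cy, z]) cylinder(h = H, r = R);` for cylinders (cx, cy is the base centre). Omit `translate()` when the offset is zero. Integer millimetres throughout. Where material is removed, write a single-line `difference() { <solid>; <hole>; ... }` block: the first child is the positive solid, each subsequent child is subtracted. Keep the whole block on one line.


difference() { translate([186, 186, 0]) cylinder(h = 1747, r = 186); translate([186, 186, 0]) cylinder(h = 1747, r = 115); }


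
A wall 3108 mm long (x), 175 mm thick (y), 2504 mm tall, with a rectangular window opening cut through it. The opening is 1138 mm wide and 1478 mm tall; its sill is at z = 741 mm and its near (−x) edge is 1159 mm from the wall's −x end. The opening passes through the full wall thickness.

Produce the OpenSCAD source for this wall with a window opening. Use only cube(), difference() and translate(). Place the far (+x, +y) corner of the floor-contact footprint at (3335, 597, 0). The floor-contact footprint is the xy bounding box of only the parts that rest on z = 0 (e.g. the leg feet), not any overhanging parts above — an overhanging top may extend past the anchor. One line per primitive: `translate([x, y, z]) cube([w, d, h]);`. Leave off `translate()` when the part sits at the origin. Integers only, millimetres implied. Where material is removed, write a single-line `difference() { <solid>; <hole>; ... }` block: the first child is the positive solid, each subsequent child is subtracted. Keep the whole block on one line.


difference() { translate([227, 422, 0]) cube([3108, 175, 2504]); translate([1386, 422, 741]) cube([1138, 175, 1478]); }


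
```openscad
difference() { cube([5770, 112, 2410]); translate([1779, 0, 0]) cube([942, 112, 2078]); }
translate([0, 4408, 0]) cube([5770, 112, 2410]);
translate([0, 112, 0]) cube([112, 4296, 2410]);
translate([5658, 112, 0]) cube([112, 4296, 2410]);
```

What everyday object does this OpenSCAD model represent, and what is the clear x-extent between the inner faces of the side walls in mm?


A single room. The interior width is 5546 mm.

Four walls enclosing a rectangle with a door in the front wall — a room. Outside width 5770 minus two 112 mm walls gives 5546 mm.


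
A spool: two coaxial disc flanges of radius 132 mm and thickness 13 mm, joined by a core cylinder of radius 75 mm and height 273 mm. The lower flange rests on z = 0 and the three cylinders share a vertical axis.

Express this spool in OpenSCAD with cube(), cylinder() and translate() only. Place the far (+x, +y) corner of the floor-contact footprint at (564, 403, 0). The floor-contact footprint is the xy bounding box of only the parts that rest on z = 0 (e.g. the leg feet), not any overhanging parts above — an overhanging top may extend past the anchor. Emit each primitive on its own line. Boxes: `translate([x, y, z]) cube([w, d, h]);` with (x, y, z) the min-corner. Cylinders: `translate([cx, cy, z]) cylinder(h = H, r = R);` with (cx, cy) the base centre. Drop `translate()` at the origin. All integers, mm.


translate([432, 271, 0]) cylinder(h = 13, r = 132);
translate([432, 271, 13]) cylinder(h = 273, r = 75);
translate([432, 271, 286]) cylinder(h = 13, r = 132);


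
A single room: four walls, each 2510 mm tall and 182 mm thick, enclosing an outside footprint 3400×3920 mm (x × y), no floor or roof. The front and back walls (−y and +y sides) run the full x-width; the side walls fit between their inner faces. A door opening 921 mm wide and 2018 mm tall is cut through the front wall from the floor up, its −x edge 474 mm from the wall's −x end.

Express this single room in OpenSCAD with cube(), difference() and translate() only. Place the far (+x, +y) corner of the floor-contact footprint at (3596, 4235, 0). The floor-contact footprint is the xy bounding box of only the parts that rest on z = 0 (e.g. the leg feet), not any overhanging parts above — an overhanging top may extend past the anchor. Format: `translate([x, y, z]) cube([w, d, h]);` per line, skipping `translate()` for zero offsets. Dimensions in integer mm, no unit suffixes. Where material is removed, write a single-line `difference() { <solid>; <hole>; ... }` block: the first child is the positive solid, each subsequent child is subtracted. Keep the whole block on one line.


difference() { translate([196, 315, 0]) cube([3400, 182, 2510]); translate([670, 315, 0]) cube([921, 182, 2018]); }
translate([196, 4053, 0]) cube([3400, 182, 2510]);
translate([196, 497, 0]) cube([182, 3556, 2510]);
translate([3414, 497, 0]) cube([182, 3556, 2510]);


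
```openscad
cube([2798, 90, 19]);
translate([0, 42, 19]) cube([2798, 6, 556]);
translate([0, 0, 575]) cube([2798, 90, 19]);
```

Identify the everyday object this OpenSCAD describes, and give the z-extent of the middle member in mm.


An I-beam. The web height is 556 mm.

Two wide flanges with a thin centred web — an I-beam. Overall 594 mm minus two 19 mm flanges gives a web of 594 − 2·19 = 556 mm.


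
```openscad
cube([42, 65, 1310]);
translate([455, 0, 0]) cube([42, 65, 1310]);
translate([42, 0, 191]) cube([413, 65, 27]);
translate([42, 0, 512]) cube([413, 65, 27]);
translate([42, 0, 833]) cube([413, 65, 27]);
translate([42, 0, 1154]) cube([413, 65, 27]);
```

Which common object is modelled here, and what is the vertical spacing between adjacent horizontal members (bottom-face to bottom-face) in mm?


A ladder. The rung spacing is 321 mm.

Two tall 42×65 posts with 4 short bars between them — a ladder. Adjacent rungs sit at z = 191 and z = 512, so the spacing is 512 − 191 = 321 mm.


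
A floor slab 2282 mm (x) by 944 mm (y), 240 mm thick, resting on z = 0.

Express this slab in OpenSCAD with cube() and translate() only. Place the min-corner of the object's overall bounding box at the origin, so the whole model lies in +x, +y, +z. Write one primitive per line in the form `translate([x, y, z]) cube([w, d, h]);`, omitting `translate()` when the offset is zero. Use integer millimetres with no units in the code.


cube([2282, 944, 240]);


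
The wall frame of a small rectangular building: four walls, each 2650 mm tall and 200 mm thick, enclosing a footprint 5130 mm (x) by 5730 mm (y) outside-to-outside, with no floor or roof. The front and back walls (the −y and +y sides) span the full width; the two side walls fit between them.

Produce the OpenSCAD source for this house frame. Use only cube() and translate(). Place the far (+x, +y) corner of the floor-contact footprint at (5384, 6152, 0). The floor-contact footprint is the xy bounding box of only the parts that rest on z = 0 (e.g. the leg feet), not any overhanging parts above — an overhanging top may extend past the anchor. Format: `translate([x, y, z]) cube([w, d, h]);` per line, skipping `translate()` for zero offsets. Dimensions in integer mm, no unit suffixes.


translate([254, 422, 0]) cube([5130, 200, 2650]);
translate([254, 5952, 0]) cube([5130, 200, 2650]);
translate([254, 622, 0]) cube([200, 5330, 2650]);
translate([5184, 622, 0]) cube([200, 5330, 2650]);


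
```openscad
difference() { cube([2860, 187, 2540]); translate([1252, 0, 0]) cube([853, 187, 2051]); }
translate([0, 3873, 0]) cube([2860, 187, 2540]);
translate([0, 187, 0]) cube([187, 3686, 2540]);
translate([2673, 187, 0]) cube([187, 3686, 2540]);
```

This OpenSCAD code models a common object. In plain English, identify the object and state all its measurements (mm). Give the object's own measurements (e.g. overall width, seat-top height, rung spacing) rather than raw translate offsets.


A single room: four walls, each 2540 mm tall and 187 mm thick, enclosing an outside footprint 2860×4060 mm (x × y), no floor or roof. The front and back walls (−y and +y sides) run the full x-width; the side walls fit between their inner faces. A door opening 853 mm wide and 2051 mm tall is cut through the front wall from the floor up, its −x edge 1252 mm from the wall's −x end.


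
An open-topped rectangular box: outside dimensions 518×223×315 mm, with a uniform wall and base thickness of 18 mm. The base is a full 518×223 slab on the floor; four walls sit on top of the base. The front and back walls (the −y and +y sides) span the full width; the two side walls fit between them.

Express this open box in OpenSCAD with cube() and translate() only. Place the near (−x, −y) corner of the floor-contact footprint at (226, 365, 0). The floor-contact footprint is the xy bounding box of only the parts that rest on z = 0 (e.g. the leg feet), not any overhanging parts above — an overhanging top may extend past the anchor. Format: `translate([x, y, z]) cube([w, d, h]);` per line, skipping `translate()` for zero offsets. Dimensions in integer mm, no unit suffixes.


translate([226, 365, 0]) cube([518, 223, 18]);
translate([226, 365, 18]) cube([518, 18, 297]);
translate([226, 570, 18]) cube([518, 18, 297]);
translate([226, 383, 18]) cube([18, 187, 297]);
translate([726, 383, 18]) cube([18, 187, 297]);


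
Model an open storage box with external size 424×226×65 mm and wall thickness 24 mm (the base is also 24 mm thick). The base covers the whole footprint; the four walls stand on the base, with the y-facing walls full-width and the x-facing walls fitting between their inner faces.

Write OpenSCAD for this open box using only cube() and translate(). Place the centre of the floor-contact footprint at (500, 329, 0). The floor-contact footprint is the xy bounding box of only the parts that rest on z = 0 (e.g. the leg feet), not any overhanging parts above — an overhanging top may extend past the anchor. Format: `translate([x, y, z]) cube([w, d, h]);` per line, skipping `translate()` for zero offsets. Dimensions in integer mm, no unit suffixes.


translate([288, 216, 0]) cube([424, 226, 24]);
translate([288, 216, 24]) cube([424, 24, 41]);
translate([288, 418, 24]) cube([424, 24, 41]);
translate([288, 240, 24]) cube([24, 178, 41]);
translate([688, 240, 24]) cube([24, 178, 41]);


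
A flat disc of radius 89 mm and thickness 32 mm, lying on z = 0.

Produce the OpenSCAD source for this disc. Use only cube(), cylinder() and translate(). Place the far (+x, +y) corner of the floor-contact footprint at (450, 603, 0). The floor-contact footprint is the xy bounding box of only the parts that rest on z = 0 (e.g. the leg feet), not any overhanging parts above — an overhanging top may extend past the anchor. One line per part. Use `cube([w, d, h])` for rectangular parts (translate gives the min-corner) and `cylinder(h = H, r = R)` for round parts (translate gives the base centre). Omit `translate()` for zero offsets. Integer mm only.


translate([361, 514, 0]) cylinder(h = 32, r = 89);


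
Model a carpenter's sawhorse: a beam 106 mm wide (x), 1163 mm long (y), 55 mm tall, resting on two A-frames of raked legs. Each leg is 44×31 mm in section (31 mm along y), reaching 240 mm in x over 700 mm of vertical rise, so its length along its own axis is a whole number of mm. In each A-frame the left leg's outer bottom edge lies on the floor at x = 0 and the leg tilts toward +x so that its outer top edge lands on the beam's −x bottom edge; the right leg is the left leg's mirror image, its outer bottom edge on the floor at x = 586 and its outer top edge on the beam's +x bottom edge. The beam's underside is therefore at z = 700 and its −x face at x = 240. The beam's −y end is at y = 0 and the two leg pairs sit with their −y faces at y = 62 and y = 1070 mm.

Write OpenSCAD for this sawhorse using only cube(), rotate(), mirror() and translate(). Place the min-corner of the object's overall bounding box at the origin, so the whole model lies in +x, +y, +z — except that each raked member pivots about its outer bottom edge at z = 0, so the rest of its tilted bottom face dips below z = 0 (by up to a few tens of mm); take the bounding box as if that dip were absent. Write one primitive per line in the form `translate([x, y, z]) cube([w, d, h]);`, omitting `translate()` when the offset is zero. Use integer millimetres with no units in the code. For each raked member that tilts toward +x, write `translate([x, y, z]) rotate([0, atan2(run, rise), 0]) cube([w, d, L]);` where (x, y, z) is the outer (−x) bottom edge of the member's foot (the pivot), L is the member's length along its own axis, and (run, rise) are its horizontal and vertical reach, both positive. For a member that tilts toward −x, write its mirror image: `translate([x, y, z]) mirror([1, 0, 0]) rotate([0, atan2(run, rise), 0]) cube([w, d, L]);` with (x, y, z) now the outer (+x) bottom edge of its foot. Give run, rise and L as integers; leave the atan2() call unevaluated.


translate([240, 0, 700]) cube([106, 1163, 55]);
translate([0, 62, 0]) rotate([0, atan2(240, 700), 0]) cube([44, 31, 740]);
translate([586, 62, 0]) mirror([1, 0, 0]) rotate([0, atan2(240, 700), 0]) cube([44, 31, 740]);
translate([0, 1070, 0]) rotate([0, atan2(240, 700), 0]) cube([44, 31, 740]);
translate([586, 1070, 0]) mirror([1, 0, 0]) rotate([0, atan2(240, 700), 0]) cube([44, 31, 740]);


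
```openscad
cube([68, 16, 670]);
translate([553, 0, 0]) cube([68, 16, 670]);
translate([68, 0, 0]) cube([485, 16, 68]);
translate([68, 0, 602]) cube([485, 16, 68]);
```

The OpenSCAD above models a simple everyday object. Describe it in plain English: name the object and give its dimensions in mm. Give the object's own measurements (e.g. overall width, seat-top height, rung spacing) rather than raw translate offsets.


A rectangular picture frame lying in the x–z plane (depth along y). The opening is 485 mm wide (x) by 534 mm tall (z), surrounded by a border 68 mm wide on all four sides. The frame is 16 mm deep and is made of two full-height vertical stiles with two horizontal rails fitted between them.


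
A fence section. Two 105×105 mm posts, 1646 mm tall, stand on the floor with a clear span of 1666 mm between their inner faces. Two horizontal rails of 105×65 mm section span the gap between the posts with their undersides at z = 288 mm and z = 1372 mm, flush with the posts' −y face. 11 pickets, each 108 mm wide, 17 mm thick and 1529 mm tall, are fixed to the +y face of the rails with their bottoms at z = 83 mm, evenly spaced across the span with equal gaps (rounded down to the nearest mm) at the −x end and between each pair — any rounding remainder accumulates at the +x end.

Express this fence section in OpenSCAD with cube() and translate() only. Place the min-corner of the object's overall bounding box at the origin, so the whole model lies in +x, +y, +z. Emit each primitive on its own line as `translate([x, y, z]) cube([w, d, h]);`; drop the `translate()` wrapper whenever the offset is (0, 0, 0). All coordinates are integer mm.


cube([105, 105, 1646]);
translate([1771, 0, 0]) cube([105, 105, 1646]);
translate([105, 0, 288]) cube([1666, 105, 65]);
translate([105, 0, 1372]) cube([1666, 105, 65]);
translate([144, 105, 83]) cube([108, 17, 1529]);
translate([291, 105, 83]) cube([108, 17, 1529]);
translate([438, 105, 83]) cube([108, 17, 1529]);
translate([585, 105, 83]) cube([108, 17, 1529]);
translate([732, 105, 83]) cube([108, 17, 1529]);
translate([879, 105, 83]) cube([108, 17, 1529]);
translate([1026, 105, 83]) cube([108, 17, 1529]);
translate([1173, 105, 83]) cube([108, 17, 1529]);
translate([1320, 105, 83]) cube([108, 17, 1529]);
translate([1467, 105, 83]) cube([108, 17, 1529]);
translate([1614, 105, 83]) cube([108, 17, 1529]);


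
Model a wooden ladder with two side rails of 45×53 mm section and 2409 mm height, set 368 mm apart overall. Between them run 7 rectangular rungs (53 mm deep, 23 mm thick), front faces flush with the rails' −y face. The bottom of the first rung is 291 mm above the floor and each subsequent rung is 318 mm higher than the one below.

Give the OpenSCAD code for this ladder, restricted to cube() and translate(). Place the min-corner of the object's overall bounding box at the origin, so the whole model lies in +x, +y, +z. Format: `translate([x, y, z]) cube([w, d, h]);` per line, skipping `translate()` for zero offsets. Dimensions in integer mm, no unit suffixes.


cube([45, 53, 2409]);
translate([323, 0, 0]) cube([45, 53, 2409]);
translate([45, 0, 291]) cube([278, 53, 23]);
translate([45, 0, 609]) cube([278, 53, 23]);
translate([45, 0, 927]) cube([278, 53, 23]);
translate([45, 0, 1245]) cube([278, 53, 23]);
translate([45, 0, 1563]) cube([278, 53, 23]);
translate([45, 0, 1881]) cube([278, 53, 23]);
translate([45, 0, 2199]) cube([278, 53, 23]);


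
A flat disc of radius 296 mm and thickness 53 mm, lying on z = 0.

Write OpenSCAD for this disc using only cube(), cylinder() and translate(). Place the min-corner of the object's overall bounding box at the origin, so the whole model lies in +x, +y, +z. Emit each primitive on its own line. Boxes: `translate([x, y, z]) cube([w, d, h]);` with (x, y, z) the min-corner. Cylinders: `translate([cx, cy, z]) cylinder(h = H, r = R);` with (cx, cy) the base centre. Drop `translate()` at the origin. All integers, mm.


translate([296, 296, 0]) cylinder(h = 53, r = 296);


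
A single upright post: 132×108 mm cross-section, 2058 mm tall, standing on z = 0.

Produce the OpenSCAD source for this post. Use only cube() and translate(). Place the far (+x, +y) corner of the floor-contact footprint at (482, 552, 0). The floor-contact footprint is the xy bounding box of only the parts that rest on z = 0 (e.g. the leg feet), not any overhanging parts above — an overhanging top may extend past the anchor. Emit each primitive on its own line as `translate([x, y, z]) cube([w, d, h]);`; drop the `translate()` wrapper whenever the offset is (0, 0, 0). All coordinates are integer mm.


translate([350, 444, 0]) cube([132, 108, 2058]);


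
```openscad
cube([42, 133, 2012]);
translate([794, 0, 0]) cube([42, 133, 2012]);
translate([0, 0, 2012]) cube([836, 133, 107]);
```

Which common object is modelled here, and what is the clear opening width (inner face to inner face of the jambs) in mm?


A door frame. The clear opening width is 752 mm.

Two 2012 mm tall posts with a header on top — a door frame. The left jamb is 42 mm wide at x = 0; the right jamb starts at x = 794. The clear opening is 794 − 42 = 752 mm.


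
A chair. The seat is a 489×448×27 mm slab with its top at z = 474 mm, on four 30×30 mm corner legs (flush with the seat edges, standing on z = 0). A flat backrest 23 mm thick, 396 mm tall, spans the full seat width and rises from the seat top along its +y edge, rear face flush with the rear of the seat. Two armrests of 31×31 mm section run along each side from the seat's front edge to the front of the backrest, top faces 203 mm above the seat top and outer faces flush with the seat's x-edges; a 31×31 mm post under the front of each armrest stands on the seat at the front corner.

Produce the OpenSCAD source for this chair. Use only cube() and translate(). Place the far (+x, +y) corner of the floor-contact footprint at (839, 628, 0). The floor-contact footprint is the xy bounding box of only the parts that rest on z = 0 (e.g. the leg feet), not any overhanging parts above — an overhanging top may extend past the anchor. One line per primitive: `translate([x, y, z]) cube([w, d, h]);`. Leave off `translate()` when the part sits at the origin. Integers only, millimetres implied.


// leg_h = 474 - 27 = 447
// arm post h = 203 - 31 = 172
translate([350, 180, 447]) cube([489, 448, 27]);
translate([350, 180, 0]) cube([30, 30, 447]);
translate([809, 180, 0]) cube([30, 30, 447]);
translate([350, 598, 0]) cube([30, 30, 447]);
translate([809, 598, 0]) cube([30, 30, 447]);
translate([350, 605, 474]) cube([489, 23, 396]);
translate([350, 180, 646]) cube([31, 425, 31]);
translate([808, 180, 646]) cube([31, 425, 31]);
translate([350, 180, 474]) cube([31, 31, 172]);
translate([808, 180, 474]) cube([31, 31, 172]);


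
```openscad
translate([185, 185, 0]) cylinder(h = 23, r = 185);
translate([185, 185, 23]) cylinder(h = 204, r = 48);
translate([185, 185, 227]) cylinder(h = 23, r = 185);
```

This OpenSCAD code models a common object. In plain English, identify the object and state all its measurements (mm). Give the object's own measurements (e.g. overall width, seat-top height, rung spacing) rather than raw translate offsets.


A spool: two coaxial disc flanges of radius 185 mm and thickness 23 mm, joined by a core cylinder of radius 48 mm and height 204 mm. The lower flange rests on z = 0 and the three cylinders share a vertical axis.


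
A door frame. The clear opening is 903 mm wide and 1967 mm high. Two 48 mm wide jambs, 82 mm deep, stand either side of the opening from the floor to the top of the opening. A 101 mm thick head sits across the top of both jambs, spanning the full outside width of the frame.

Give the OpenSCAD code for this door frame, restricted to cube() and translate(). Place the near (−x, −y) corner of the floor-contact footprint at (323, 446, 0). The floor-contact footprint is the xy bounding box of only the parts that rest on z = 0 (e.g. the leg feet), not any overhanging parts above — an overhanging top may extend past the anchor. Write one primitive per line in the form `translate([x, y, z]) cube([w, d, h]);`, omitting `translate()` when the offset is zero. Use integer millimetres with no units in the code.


translate([323, 446, 0]) cube([48, 82, 1967]);
translate([1274, 446, 0]) cube([48, 82, 1967]);
translate([323, 446, 1967]) cube([999, 82, 101]);
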